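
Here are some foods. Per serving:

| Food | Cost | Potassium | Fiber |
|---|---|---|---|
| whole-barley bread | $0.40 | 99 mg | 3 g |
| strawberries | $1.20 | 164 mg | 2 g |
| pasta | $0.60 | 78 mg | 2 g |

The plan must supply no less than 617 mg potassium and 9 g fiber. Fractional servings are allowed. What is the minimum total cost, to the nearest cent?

Two binding constraints pin down two serving amounts, so the optimal mix uses at most two foods. The candidates are each food alone (scaled to the tighter of potassium/fiber) and each pair with both constraints tight.
whole-barley bread only: max(617/99, 9/3) = 6.232 servings → $2.49.
strawberries only: max(617/164, 9/2) = 4.5 servings → $5.40.
pasta only: max(617/78, 9/2) = 7.91 servings → $4.75.
whole-barley bread + strawberries with both tight: 0.8231 servings and 3.265 servings → $4.25.
whole-barley bread + pasta: the both-tight solution has a negative serving — not a feasible corner.
strawberries + pasta with both tight: 3.093 servings and 1.407 servings → $4.56.
The minimum over all feasible corners is $2.49.

$2.49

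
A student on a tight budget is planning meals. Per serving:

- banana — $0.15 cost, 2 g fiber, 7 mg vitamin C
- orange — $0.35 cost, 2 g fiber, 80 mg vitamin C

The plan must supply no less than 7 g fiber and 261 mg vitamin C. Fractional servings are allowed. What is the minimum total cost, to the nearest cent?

Compare the cost at each extreme point of the feasible region.
banana only: max(7/2, 261/7) = 37.29 servings → $5.59.
orange only: max(7/2, 261/80) = 3.5 servings → $1.23.
banana + orange with both tight: 0.2603 servings and 3.24 servings → $1.17.
So the least-cost plan costs $1.17.

$1.17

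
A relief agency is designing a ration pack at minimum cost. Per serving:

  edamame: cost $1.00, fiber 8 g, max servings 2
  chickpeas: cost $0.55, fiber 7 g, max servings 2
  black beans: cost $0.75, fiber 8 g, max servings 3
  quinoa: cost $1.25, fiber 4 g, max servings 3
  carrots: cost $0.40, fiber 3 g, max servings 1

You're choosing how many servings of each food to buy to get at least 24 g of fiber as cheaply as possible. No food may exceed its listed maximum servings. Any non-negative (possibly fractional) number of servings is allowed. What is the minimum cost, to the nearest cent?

Cost per g of fiber: chickpeas $0.0786, black beans $0.0938, edamame $0.1250, carrots $0.1333, quinoa $0.3125.
Take 2 servings of chickpeas: +14.0 g fiber for $1.10 (total $1.10, still need 10.0 g).
Take 1.25 servings of black beans: +10.0 g fiber for $0.94 (total $2.04, still need 0.0 g).
Greedy by cheapest-per-g is optimal for a single linear constraint, so the minimum cost is $2.04.

$2.04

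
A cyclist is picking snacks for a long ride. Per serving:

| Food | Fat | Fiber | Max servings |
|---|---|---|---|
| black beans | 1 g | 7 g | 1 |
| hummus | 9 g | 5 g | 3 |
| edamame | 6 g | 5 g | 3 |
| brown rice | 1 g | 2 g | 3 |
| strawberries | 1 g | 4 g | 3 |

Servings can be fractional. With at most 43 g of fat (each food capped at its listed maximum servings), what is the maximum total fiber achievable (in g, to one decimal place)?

Fiber per g fat: black beans 7, strawberries 4, brown rice 2, edamame 0.8333, hummus 0.5556.
Take 1 serving of black beans: uses 1 g fat, +7.0 g fiber (running total 7.0 g).
Take 3 servings of strawberries: uses 3 g fat, +12.0 g fiber (running total 19.0 g).
Take 3 servings of brown rice: uses 3 g fat, +6.0 g fiber (running total 25.0 g).
Take 3 servings of edamame: uses 18 g fat, +15.0 g fiber (running total 40.0 g).
Take 2 servings of hummus: uses 18 g fat, +10.0 g fiber (running total 50.0 g).
Greedy by best ratio exhausts the fat allowance optimally: 50.0 g.

50.0 g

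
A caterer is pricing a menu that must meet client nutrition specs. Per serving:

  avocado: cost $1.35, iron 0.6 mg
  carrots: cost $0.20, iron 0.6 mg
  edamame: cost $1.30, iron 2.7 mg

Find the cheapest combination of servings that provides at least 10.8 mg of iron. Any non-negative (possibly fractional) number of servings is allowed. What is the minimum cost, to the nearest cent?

Cost per mg of iron: carrots $0.3333, edamame $0.4815, avocado $2.2500.
With no serving limits, use only carrots: 10.8 mg / 0.6 mg = 18 servings × $0.20 = $3.60.

$3.60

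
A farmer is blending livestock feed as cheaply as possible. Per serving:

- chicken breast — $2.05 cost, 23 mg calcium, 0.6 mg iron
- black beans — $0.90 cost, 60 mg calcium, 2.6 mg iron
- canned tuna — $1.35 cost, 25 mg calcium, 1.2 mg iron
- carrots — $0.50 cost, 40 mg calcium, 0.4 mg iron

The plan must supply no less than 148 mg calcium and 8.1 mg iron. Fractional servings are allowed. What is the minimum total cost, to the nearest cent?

$2.80

chicken breast only: max(148/23, 8.1/0.6) = 13.5 servings → $27.68.
black beans only: max(148/60, 8.1/2.6) = 3.115 servings → $2.80.
canned tuna only: max(148/25, 8.1/1.2) = 6.75 servings → $9.11.
carrots only: max(148/40, 8.1/0.4) = 20.25 servings → $10.12.
chicken breast + black beans with both targets exact would need a negative amount; discard.
chicken breast + canned tuna with both targets exact would need a negative amount; discard.
chicken breast + carrots: intersection lies outside the first quadrant.
black beans + canned tuna with both targets exact would need a negative amount; discard.
black beans + carrots with both targets exact would need a negative amount; discard.
canned tuna + carrots: the both-tight solution has a negative serving — not a feasible corner.
So the least-cost plan costs $2.80.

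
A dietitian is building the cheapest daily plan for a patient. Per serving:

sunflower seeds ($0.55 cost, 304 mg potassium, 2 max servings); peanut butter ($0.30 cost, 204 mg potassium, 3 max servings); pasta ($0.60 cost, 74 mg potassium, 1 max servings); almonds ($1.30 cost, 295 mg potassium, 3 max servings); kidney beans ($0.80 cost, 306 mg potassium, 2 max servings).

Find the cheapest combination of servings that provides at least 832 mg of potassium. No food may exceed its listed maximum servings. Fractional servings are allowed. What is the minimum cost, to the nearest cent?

Cost per mg of potassium: peanut butter $0.0015, sunflower seeds $0.0018, kidney beans $0.0026, almonds $0.0044, pasta $0.0081.
Take 3 servings of peanut butter: +612.0 mg potassium for $0.90 (total $0.90, still need 220.0 mg).
Take 0.7237 servings of sunflower seeds: +220.0 mg potassium for $0.40 (total $1.30, still need 0.0 mg).
Filling from the cheapest source first is optimal under one linear minimum: $1.30.

$1.30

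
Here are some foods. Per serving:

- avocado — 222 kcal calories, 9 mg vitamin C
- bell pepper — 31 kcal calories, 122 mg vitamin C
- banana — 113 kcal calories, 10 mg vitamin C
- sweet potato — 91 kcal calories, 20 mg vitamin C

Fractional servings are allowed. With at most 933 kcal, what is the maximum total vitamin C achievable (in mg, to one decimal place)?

3671.8 mg

Vitamin C per kcal: bell pepper 3.935, sweet potato 0.2198, banana 0.0885, avocado 0.04054.
With no serving limits, spend the whole calories allowance on bell pepper: 933 kcal / 31 kcal × 122 mg = 3671.8 mg.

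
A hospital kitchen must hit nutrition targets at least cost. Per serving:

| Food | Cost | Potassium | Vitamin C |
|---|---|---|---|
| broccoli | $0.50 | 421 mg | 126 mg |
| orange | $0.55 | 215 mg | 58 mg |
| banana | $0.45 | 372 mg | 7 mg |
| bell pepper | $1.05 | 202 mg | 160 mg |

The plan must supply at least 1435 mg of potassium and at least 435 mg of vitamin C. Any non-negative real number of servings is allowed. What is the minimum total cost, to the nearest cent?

$1.73

Check every corner: each single food scaled to meet both minima, and each pair solved so both constraints bind.
broccoli only: max(1435/421, 435/126) = 3.452 servings → $1.73.
orange only: max(1435/215, 435/58) = 7.5 servings → $4.12.
banana only: max(1435/372, 435/7) = 62.14 servings → $27.96.
bell pepper only: max(1435/202, 435/160) = 7.104 servings → $7.46.
broccoli + orange with both targets exact would need a negative amount; discard.
broccoli + banana: intersection lies outside the first quadrant.
broccoli + bell pepper with both tight: 3.382 servings and 0.05548 servings → $1.75.
orange + banana: the both-tight solution has a negative serving — not a feasible corner.
orange + bell pepper with both tight: 6.248 servings and 0.4538 servings → $3.91.
banana + bell pepper with both tight: 2.439 servings and 2.612 servings → $3.84.
Cheapest feasible corner: $1.73.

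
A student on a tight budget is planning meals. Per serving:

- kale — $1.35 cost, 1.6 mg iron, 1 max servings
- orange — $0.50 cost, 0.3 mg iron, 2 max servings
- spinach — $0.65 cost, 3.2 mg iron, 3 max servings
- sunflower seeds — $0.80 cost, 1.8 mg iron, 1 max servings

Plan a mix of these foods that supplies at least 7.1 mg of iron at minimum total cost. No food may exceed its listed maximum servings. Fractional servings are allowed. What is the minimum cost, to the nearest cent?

Cost per mg of iron: spinach $0.2031, sunflower seeds $0.4444, kale $0.8438, orange $1.6667.
Take 2.219 servings of spinach: +7.1 mg iron for $1.44 (total $1.44, still need 0.0 mg).
Filling from the cheapest source first is optimal under one linear minimum: $1.44.

$1.44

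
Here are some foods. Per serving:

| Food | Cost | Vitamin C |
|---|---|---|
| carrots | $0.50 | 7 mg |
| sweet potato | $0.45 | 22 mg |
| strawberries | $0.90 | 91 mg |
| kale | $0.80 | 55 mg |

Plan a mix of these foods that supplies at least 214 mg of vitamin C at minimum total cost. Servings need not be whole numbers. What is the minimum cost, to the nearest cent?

Cost per mg of vitamin C: strawberries $0.0099, kale $0.0145, sweet potato $0.0205, carrots $0.0714.
With no serving limits, use only strawberries: 214 mg / 91 mg = 2.352 servings × $0.90 = $2.12.

$2.12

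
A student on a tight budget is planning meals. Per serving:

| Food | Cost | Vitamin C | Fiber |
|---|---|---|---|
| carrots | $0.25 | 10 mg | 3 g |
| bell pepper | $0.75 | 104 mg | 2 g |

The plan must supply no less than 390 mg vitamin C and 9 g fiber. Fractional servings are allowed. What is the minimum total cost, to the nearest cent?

$2.91

A basic optimal solution has at most two foods positive. Try each food alone and each pair with both targets met exactly.
carrots only: max(390/10, 9/3) = 39 servings → $9.75.
bell pepper only: max(390/104, 9/2) = 4.5 servings → $3.38.
carrots + bell pepper with both tight: 0.5342 servings and 3.699 servings → $2.91.
The minimum over all feasible corners is $2.91.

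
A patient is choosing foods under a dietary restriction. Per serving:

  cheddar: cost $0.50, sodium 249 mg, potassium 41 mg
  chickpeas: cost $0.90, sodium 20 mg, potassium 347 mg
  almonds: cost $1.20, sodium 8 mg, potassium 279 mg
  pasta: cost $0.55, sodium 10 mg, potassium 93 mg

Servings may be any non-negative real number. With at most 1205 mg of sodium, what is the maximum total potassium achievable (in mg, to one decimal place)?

42024.4 mg

Potassium per mg sodium: almonds 34.88, chickpeas 17.35, pasta 9.3, cheddar 0.1647.
With no serving limits, spend the whole sodium allowance on almonds: 1205 mg / 8 mg × 279 mg = 42024.4 mg.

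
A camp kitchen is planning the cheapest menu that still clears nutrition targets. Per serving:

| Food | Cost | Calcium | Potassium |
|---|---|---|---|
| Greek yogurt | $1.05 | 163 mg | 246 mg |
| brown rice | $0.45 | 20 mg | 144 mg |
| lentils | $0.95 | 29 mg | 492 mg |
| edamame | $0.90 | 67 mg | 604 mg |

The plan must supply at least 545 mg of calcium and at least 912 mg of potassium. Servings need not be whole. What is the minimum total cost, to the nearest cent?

$3.59

An LP optimum is at a vertex; with two nutrient constraints at most two foods are used. Check each candidate.
Greek yogurt only: max(545/163, 912/246) = 3.707 servings → $3.89.
brown rice only: max(545/20, 912/144) = 27.25 servings → $12.26.
lentils only: max(545/29, 912/492) = 18.79 servings → $17.85.
edamame only: max(545/67, 912/604) = 8.134 servings → $7.32.
Greek yogurt + brown rice with both tight: 3.247 servings and 0.7862 servings → $3.76.
Greek yogurt + lentils with both tight: 3.308 servings and 0.1996 servings → $3.66.
Greek yogurt + edamame with both tight: 3.27 servings and 0.1779 servings → $3.59.
brown rice + lentils: the both-tight solution has a negative serving — not a feasible corner.
brown rice + edamame with both targets exact would need a negative amount; discard.
lentils + edamame: intersection lies outside the first quadrant.
So the least-cost plan costs $3.59.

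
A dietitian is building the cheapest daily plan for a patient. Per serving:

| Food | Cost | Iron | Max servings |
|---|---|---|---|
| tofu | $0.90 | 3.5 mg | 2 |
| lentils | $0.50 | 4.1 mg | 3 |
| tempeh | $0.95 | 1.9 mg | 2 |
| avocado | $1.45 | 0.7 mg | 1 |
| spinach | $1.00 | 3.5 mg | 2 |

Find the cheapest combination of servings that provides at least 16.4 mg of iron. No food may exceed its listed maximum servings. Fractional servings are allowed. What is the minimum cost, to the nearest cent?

$2.55

Cost per mg of iron: lentils $0.1220, tofu $0.2571, spinach $0.2857, tempeh $0.5000, avocado $2.0714.
Take 3 servings of lentils: +12.3 mg iron for $1.50 (total $1.50, still need 4.1 mg).
Take 1.171 servings of tofu: +4.1 mg iron for $1.05 (total $2.55, still need 0.0 mg).
Greedy by cheapest-per-mg is optimal for a single linear constraint, so the minimum cost is $2.55.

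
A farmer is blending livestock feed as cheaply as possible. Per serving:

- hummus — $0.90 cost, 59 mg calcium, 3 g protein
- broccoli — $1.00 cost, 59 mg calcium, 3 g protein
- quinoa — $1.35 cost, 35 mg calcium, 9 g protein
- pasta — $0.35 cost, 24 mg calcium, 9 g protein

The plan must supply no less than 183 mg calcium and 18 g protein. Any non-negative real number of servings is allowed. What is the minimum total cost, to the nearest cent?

$2.67

Check every corner: each single food scaled to meet both minima, and each pair solved so both constraints bind.
hummus only: max(183/59, 18/3) = 6 servings → $5.40.
broccoli only: max(183/59, 18/3) = 6 servings → $6.00.
quinoa only: max(183/35, 18/9) = 5.229 servings → $7.06.
pasta only: max(183/24, 18/9) = 7.625 servings → $2.67.
hummus + broccoli (both tight): parallel constraints — no distinct corner.
hummus + quinoa with both tight: 2.387 servings and 1.204 servings → $3.77.
hummus + pasta with both tight: 2.647 servings and 1.118 servings → $2.77.
broccoli + quinoa with both tight: 2.387 servings and 1.204 servings → $4.01.
broccoli + pasta with both tight: 2.647 servings and 1.118 servings → $3.04.
quinoa + pasta with both targets exact would need a negative amount; discard.
The minimum over all feasible corners is $2.67.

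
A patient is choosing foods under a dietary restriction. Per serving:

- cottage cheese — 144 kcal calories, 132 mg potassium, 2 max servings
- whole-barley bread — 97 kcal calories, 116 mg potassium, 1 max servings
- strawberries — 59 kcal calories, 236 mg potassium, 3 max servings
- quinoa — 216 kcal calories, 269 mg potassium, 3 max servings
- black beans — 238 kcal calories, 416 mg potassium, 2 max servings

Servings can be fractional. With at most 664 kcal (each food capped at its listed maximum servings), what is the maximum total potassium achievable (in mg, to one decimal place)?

1553.7 mg

Potassium per kcal: strawberries 4, black beans 1.748, quinoa 1.245, whole-barley bread 1.196, cottage cheese 0.9167.
Take 3 servings of strawberries: uses 177 kcal, +708.0 mg potassium (running total 708.0 mg).
Take 2 servings of black beans: uses 476 kcal, +832.0 mg potassium (running total 1540.0 mg).
Take 0.05093 servings of quinoa: uses 11 kcal, +13.7 mg potassium (running total 1553.7 mg).
Filling greedily by potassium-per-kcal is optimal for one linear limit, giving 1553.7 mg.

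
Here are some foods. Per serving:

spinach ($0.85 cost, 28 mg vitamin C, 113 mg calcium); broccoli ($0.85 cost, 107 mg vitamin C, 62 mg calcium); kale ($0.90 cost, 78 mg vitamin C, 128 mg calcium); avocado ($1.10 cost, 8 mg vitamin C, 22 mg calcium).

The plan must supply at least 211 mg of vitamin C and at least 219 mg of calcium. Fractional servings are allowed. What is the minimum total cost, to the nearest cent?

$2.00

An LP optimum is at a vertex; with two nutrient constraints at most two foods are used. Check each candidate.
spinach only: max(211/28, 219/113) = 7.536 servings → $6.41.
broccoli only: max(211/107, 219/62) = 3.532 servings → $3.00.
kale only: max(211/78, 219/128) = 2.705 servings → $2.43.
avocado only: max(211/8, 219/22) = 26.38 servings → $29.01.
spinach + broccoli with both tight: 0.9996 servings and 1.71 servings → $2.30.
spinach + kale with both targets exact would need a negative amount; discard.
spinach + avocado: the both-tight solution has a negative serving — not a feasible corner.
broccoli + kale with both tight: 1.12 servings and 1.168 servings → $2.00.
broccoli + avocado with both tight: 1.555 servings and 5.571 servings → $7.45.
kale + avocado with both targets exact would need a negative amount; discard.
So the least-cost plan costs $2.00.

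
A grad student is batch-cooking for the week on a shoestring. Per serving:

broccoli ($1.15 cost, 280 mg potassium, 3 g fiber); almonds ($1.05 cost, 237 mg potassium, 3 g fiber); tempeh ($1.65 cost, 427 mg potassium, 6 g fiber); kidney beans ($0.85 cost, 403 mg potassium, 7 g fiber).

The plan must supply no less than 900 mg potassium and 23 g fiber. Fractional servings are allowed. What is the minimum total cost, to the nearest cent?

$2.79

Two binding constraints pin down two serving amounts, so the optimal mix uses at most two foods. The candidates are each food alone (scaled to the tighter of potassium/fiber) and each pair with both constraints tight.
broccoli only: max(900/280, 23/3) = 7.667 servings → $8.82.
almonds only: max(900/237, 23/3) = 7.667 servings → $8.05.
tempeh only: max(900/427, 23/6) = 3.833 servings → $6.33.
kidney beans only: max(900/403, 23/7) = 3.286 servings → $2.79.
broccoli + almonds: the both-tight solution has a negative serving — not a feasible corner.
broccoli + tempeh: the both-tight solution has a negative serving — not a feasible corner.
broccoli + kidney beans: the both-tight solution has a negative serving — not a feasible corner.
almonds + tempeh with both targets exact would need a negative amount; discard.
almonds + kidney beans: intersection lies outside the first quadrant.
tempeh + kidney beans with both targets exact would need a negative amount; discard.
Cheapest feasible corner: $2.79.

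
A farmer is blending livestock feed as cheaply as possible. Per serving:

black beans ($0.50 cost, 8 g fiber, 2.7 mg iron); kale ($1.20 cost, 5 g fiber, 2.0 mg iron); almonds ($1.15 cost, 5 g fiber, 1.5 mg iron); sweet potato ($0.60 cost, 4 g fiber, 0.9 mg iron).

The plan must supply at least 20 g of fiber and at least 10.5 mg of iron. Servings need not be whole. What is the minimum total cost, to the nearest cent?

$1.94

For a min-cost LP with two ≥-constraints, a basic feasible solution has at most two positive variables.
black beans only: max(20/8, 10.5/2.7) = 3.889 servings → $1.94.
kale only: max(20/5, 10.5/2.0) = 5.25 servings → $6.30.
almonds only: max(20/5, 10.5/1.5) = 7 servings → $8.05.
sweet potato only: max(20/4, 10.5/0.9) = 11.67 servings → $7.00.
black beans + kale with both targets exact would need a negative amount; discard.
black beans + almonds with both targets exact would need a negative amount; discard.
black beans + sweet potato: intersection lies outside the first quadrant.
kale + almonds with both targets exact would need a negative amount; discard.
kale + sweet potato with both targets exact would need a negative amount; discard.
almonds + sweet potato: the both-tight solution has a negative serving — not a feasible corner.
Cheapest feasible corner: $1.94.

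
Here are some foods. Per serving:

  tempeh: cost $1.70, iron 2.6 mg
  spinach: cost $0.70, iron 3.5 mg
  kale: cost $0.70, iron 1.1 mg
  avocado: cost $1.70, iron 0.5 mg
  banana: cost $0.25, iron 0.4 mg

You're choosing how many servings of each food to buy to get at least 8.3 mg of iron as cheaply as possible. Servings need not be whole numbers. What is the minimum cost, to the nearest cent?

Cost per mg of iron: spinach $0.2000, banana $0.6250, kale $0.6364, tempeh $0.6538, avocado $3.4000.
With no serving limits, use only spinach: 8.3 mg / 3.5 mg = 2.371 servings × $0.70 = $1.66.

$1.66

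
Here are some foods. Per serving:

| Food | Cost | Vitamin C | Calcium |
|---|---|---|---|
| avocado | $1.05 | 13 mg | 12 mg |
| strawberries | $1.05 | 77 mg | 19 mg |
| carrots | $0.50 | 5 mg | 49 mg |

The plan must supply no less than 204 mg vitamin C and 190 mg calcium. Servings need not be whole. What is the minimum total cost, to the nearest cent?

$4.04

An LP optimum is at a vertex; with two nutrient constraints at most two foods are used. Check each candidate.
avocado only: max(204/13, 190/12) = 15.83 servings → $16.62.
strawberries only: max(204/77, 190/19) = 10 servings → $10.50.
carrots only: max(204/5, 190/49) = 40.8 servings → $20.40.
avocado + strawberries: the both-tight solution has a negative serving — not a feasible corner.
avocado + carrots with both tight: 15.68 servings and 0.03813 servings → $16.48.
strawberries + carrots with both tight: 2.459 servings and 2.924 servings → $4.04.
Cheapest feasible corner: $4.04.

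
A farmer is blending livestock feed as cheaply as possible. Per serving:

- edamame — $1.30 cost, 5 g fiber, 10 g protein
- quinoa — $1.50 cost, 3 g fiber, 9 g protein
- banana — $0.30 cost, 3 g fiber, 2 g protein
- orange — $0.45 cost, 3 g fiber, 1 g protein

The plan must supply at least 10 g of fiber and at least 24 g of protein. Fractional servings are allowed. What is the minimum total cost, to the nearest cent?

An LP optimum is at a vertex; with two nutrient constraints at most two foods are used. Check each candidate.
edamame only: max(10/5, 24/10) = 2.4 servings → $3.12.
quinoa only: max(10/3, 24/9) = 3.333 servings → $5.00.
banana only: max(10/3, 24/2) = 12 servings → $3.60.
orange only: max(10/3, 24/1) = 24 servings → $10.80.
edamame + quinoa with both tight: 1.2 servings and 1.333 servings → $3.56.
edamame + banana with both targets exact would need a negative amount; discard.
edamame + orange: intersection lies outside the first quadrant.
quinoa + banana with both tight: 2.476 servings and 0.8571 servings → $3.97.
quinoa + orange with both tight: 2.583 servings and 0.75 servings → $4.21.
banana + orange: intersection lies outside the first quadrant.
So the least-cost plan costs $3.12.

$3.12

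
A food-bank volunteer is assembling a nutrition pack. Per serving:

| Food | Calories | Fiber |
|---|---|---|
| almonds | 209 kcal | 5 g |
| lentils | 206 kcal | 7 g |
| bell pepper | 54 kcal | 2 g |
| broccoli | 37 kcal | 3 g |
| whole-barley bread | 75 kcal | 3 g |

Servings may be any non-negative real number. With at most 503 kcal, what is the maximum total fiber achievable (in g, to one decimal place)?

40.8 g

Fiber per kcal: broccoli 0.08108, whole-barley bread 0.04, bell pepper 0.03704, lentils 0.03398, almonds 0.02392.
With no serving limits, spend the whole calories allowance on broccoli: 503 kcal / 37 kcal × 3 g = 40.8 g.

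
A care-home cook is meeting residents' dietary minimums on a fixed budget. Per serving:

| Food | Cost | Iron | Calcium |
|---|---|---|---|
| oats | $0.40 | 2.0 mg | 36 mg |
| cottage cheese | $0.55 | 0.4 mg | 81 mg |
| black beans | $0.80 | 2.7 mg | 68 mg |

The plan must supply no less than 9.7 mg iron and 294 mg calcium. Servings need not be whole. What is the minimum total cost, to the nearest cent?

$2.70

oats only: max(9.7/2.0, 294/36) = 8.167 servings → $3.27.
cottage cheese only: max(9.7/0.4, 294/81) = 24.25 servings → $13.34.
black beans only: max(9.7/2.7, 294/68) = 4.324 servings → $3.46.
oats + cottage cheese with both tight: 4.526 servings and 1.618 servings → $2.70.
oats + black beans: intersection lies outside the first quadrant.
cottage cheese + black beans with both tight: 0.7008 servings and 3.489 servings → $3.18.
The minimum over all feasible corners is $2.70.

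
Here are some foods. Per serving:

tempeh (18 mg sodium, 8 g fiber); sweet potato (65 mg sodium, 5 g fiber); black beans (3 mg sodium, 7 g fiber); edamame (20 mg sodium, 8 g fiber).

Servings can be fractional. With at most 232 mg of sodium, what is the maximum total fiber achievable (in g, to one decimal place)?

541.3 g

Fiber per mg sodium: black beans 2.333, tempeh 0.4444, edamame 0.4, sweet potato 0.07692.
With no serving limits, spend the whole sodium allowance on black beans: 232 mg / 3 mg × 7 g = 541.3 g.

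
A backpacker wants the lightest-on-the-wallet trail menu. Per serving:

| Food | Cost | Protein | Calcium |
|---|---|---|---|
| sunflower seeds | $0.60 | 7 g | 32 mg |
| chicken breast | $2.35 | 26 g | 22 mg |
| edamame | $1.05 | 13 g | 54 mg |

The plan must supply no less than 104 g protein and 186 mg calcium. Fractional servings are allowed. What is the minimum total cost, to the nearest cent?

With two linear requirements the optimum uses one or two foods; enumerate the corners.
sunflower seeds only: max(104/7, 186/32) = 14.86 servings → $8.91.
chicken breast only: max(104/26, 186/22) = 8.455 servings → $19.87.
edamame only: max(104/13, 186/54) = 8 servings → $8.40.
sunflower seeds + chicken breast with both tight: 3.758 servings and 2.988 servings → $9.28.
sunflower seeds + edamame: intersection lies outside the first quadrant.
chicken breast + edamame with both tight: 2.86 servings and 2.279 servings → $9.12.
Cheapest feasible corner: $8.40.

$8.40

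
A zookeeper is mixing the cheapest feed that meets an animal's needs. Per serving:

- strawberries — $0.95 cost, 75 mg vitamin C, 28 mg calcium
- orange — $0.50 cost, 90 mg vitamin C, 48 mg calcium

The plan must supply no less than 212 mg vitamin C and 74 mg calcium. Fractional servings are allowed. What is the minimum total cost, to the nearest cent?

$1.18

Check every corner: each single food scaled to meet both minima, and each pair solved so both constraints bind.
strawberries only: max(212/75, 74/28) = 2.827 servings → $2.69.
orange only: max(212/90, 74/48) = 2.356 servings → $1.18.
strawberries + orange with both targets exact would need a negative amount; discard.
Cheapest feasible corner: $1.18.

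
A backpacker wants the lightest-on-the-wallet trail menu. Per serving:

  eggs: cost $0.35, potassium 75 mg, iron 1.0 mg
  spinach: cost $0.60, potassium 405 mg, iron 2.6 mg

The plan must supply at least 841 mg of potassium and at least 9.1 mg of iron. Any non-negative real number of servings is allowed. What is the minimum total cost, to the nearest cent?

For a min-cost LP with two ≥-constraints, a basic feasible solution has at most two positive variables.
eggs only: max(841/75, 9.1/1.0) = 11.21 servings → $3.92.
spinach only: max(841/405, 9.1/2.6) = 3.5 servings → $2.10.
eggs + spinach with both tight: 7.138 servings and 0.7548 servings → $2.95.
The minimum over all feasible corners is $2.10.

$2.10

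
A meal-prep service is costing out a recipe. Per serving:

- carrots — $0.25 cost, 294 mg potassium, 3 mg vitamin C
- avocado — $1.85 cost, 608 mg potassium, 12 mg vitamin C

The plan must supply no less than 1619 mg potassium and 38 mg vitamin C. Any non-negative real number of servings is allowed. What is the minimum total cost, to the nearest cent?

$3.17

This is a tiny linear program; its minimum lies at a vertex of the feasible set. List the vertices and price them.
carrots only: max(1619/294, 38/3) = 12.67 servings → $3.17.
avocado only: max(1619/608, 38/12) = 3.167 servings → $5.86.
carrots + avocado with both targets exact would need a negative amount; discard.
Cheapest feasible corner: $3.17.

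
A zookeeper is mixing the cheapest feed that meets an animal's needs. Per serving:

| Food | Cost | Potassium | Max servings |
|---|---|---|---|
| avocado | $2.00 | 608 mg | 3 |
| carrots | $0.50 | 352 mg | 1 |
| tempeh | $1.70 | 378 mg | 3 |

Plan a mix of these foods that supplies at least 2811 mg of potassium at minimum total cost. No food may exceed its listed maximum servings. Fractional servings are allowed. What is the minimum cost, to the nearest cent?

$9.36

Cost per mg of potassium: carrots $0.0014, avocado $0.0033, tempeh $0.0045.
Take 1 serving of carrots: +352.0 mg potassium for $0.50 (total $0.50, still need 2459.0 mg).
Take 3 servings of avocado: +1824.0 mg potassium for $6.00 (total $6.50, still need 635.0 mg).
Take 1.68 servings of tempeh: +635.0 mg potassium for $2.86 (total $9.36, still need 0.0 mg).
Filling from the cheapest source first is optimal under one linear minimum: $9.36.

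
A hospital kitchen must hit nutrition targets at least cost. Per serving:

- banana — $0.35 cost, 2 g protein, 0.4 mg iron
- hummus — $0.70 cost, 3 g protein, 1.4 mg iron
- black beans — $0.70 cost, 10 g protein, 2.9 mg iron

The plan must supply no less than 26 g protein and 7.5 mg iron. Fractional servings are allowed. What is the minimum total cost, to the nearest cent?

$1.82

With two linear requirements the optimum uses one or two foods; enumerate the corners.
banana only: max(26/2, 7.5/0.4) = 18.75 servings → $6.56.
hummus only: max(26/3, 7.5/1.4) = 8.667 servings → $6.07.
black beans only: max(26/10, 7.5/2.9) = 2.6 servings → $1.82.
banana + hummus with both tight: 8.688 servings and 2.875 servings → $5.05.
banana + black beans with both tight: 0.2222 servings and 2.556 servings → $1.87.
hummus + black beans: the both-tight solution has a negative serving — not a feasible corner.
The minimum over all feasible corners is $1.82.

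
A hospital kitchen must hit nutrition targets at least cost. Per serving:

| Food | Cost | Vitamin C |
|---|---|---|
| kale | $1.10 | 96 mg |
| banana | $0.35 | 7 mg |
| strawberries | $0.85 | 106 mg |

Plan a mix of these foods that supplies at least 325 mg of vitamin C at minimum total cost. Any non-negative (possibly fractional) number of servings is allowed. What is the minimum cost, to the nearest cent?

$2.61

Cost per mg of vitamin C: strawberries $0.0080, kale $0.0115, banana $0.0500.
With no serving limits, use only strawberries: 325 mg / 106 mg = 3.066 servings × $0.85 = $2.61.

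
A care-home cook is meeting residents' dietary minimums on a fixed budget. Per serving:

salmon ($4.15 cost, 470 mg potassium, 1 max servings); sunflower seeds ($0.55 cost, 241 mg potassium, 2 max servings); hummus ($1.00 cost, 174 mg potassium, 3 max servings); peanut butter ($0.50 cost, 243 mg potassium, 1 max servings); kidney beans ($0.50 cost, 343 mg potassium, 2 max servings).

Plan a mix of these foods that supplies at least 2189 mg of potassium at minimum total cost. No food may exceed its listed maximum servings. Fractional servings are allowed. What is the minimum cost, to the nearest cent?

Cost per mg of potassium: kidney beans $0.0015, peanut butter $0.0021, sunflower seeds $0.0023, hummus $0.0057, salmon $0.0088.
Take 2 servings of kidney beans: +686.0 mg potassium for $1.00 (total $1.00, still need 1503.0 mg).
Take 1 serving of peanut butter: +243.0 mg potassium for $0.50 (total $1.50, still need 1260.0 mg).
Take 2 servings of sunflower seeds: +482.0 mg potassium for $1.10 (total $2.60, still need 778.0 mg).
Take 3 servings of hummus: +522.0 mg potassium for $3.00 (total $5.60, still need 256.0 mg).
Take 0.5447 servings of salmon: +256.0 mg potassium for $2.26 (total $7.86, still need 0.0 mg).
Greedy by cheapest-per-mg is optimal for a single linear constraint, so the minimum cost is $7.86.

$7.86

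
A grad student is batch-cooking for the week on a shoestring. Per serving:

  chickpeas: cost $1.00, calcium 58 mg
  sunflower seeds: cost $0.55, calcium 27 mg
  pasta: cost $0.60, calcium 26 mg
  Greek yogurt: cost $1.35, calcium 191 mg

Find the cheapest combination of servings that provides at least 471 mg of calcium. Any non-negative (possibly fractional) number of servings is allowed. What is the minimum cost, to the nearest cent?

$3.33

Cost per mg of calcium: Greek yogurt $0.0071, chickpeas $0.0172, sunflower seeds $0.0204, pasta $0.0231.
With no serving limits, use only Greek yogurt: 471 mg / 191 mg = 2.466 servings × $1.35 = $3.33.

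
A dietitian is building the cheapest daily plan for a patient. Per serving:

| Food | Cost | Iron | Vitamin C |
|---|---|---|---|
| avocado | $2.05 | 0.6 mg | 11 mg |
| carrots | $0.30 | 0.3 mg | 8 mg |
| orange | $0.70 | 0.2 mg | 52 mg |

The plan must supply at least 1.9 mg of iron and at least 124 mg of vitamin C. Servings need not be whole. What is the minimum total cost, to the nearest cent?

$2.69

This is a tiny linear program; its minimum lies at a vertex of the feasible set. List the vertices and price them.
avocado only: max(1.9/0.6, 124/11) = 11.27 servings → $23.11.
carrots only: max(1.9/0.3, 124/8) = 15.5 servings → $4.65.
orange only: max(1.9/0.2, 124/52) = 9.5 servings → $6.65.
avocado + carrots: the both-tight solution has a negative serving — not a feasible corner.
avocado + orange with both tight: 2.552 servings and 1.845 servings → $6.52.
carrots + orange with both tight: 5.286 servings and 1.571 servings → $2.69.
Cheapest feasible corner: $2.69.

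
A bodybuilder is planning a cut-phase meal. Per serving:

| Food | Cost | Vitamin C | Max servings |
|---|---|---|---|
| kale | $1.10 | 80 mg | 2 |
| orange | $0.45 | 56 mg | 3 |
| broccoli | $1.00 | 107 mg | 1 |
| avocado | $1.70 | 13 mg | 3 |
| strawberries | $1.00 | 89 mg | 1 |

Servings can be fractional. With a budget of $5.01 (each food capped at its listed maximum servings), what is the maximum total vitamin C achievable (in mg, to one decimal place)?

484.7 mg

Vitamin C per dollar: orange 124.4, broccoli 107, strawberries 89, kale 72.73, avocado 7.647.
Take 3 servings of orange: spends $1.35, +168.0 mg vitamin C (running total 168.0 mg).
Take 1 serving of broccoli: spends $1.00, +107.0 mg vitamin C (running total 275.0 mg).
Take 1 serving of strawberries: spends $1.00, +89.0 mg vitamin C (running total 364.0 mg).
Take 1.509 servings of kale: spends $1.66, +120.7 mg vitamin C (running total 484.7 mg).
Filling greedily by vitamin C-per-dollar is optimal for one linear limit, giving 484.7 mg.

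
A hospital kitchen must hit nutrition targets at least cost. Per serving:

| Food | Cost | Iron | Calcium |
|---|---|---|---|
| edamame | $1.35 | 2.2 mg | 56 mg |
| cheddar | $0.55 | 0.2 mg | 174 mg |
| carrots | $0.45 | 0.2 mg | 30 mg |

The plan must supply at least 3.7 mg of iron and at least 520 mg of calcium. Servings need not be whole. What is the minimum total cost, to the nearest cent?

With two linear requirements the optimum uses one or two foods; enumerate the corners.
edamame only: max(3.7/2.2, 520/56) = 9.286 servings → $12.54.
cheddar only: max(3.7/0.2, 520/174) = 18.5 servings → $10.18.
carrots only: max(3.7/0.2, 520/30) = 18.5 servings → $8.32.
edamame + cheddar with both tight: 1.453 servings and 2.521 servings → $3.35.
edamame + carrots with both tight: 0.1277 servings and 17.09 servings → $7.87.
cheddar + carrots: the both-tight solution has a negative serving — not a feasible corner.
The minimum over all feasible corners is $3.35.

$3.35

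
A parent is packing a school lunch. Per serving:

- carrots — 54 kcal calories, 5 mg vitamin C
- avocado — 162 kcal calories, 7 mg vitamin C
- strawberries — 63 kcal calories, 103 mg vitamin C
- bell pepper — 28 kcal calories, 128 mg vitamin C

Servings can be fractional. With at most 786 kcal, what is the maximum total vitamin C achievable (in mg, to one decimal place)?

Vitamin C per kcal: bell pepper 4.571, strawberries 1.635, carrots 0.09259, avocado 0.04321.
With no serving limits, spend the whole calories allowance on bell pepper: 786 kcal / 28 kcal × 128 mg = 3593.1 mg.

3593.1 mg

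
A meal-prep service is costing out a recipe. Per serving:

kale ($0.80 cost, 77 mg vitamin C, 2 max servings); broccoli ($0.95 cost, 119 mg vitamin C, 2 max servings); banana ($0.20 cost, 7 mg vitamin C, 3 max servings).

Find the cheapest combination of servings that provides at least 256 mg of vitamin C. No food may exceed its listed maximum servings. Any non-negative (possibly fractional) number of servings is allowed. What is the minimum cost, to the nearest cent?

$2.09

Cost per mg of vitamin C: broccoli $0.0080, kale $0.0104, banana $0.0286.
Take 2 servings of broccoli: +238.0 mg vitamin C for $1.90 (total $1.90, still need 18.0 mg).
Take 0.2338 servings of kale: +18.0 mg vitamin C for $0.19 (total $2.09, still need 0.0 mg).
Filling from the cheapest source first is optimal under one linear minimum: $2.09.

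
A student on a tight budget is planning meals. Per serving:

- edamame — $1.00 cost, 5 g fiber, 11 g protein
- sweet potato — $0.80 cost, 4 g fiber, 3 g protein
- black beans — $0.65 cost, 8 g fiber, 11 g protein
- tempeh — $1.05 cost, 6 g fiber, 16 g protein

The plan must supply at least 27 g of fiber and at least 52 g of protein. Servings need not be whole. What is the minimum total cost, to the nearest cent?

$3.07

With two linear requirements the optimum uses one or two foods; enumerate the corners.
edamame only: max(27/5, 52/11) = 5.4 servings → $5.40.
sweet potato only: max(27/4, 52/3) = 17.33 servings → $13.87.
black beans only: max(27/8, 52/11) = 4.727 servings → $3.07.
tempeh only: max(27/6, 52/16) = 4.5 servings → $4.72.
edamame + sweet potato with both tight: 4.379 servings and 1.276 servings → $5.40.
edamame + black beans with both tight: 3.606 servings and 1.121 servings → $4.33.
edamame + tempeh with both targets exact would need a negative amount; discard.
sweet potato + black beans: intersection lies outside the first quadrant.
sweet potato + tempeh with both tight: 2.609 servings and 2.761 servings → $4.99.
black beans + tempeh with both tight: 1.935 servings and 1.919 servings → $3.27.
Cheapest feasible corner: $3.07.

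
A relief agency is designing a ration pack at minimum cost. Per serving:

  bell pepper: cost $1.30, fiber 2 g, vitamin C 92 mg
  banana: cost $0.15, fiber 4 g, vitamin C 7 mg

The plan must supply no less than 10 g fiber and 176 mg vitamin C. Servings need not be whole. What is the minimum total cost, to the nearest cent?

An LP optimum is at a vertex; with two nutrient constraints at most two foods are used. Check each candidate.
bell pepper only: max(10/2, 176/92) = 5 servings → $6.50.
banana only: max(10/4, 176/7) = 25.14 servings → $3.77.
bell pepper + banana with both tight: 1.791 servings and 1.605 servings → $2.57.
Cheapest feasible corner: $2.57.

$2.57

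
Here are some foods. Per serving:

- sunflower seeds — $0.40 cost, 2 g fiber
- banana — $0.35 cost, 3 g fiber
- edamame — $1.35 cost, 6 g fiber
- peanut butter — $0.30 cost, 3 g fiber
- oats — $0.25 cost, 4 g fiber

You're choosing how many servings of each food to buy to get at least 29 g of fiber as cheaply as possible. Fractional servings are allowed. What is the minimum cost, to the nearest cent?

$1.81

Cost per g of fiber: oats $0.0625, peanut butter $0.1000, banana $0.1167, sunflower seeds $0.2000, edamame $0.2250.
With no serving limits, use only oats: 29 g / 4 g = 7.25 servings × $0.25 = $1.81.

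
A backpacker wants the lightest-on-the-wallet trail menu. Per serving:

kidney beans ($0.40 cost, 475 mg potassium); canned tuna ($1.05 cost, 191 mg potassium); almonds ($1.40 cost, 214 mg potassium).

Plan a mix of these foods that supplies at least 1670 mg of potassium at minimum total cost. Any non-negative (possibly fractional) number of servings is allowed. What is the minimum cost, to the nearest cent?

$1.41

Cost per mg of potassium: kidney beans $0.0008, canned tuna $0.0055, almonds $0.0065.
With no serving limits, use only kidney beans: 1670 mg / 475 mg = 3.516 servings × $0.40 = $1.41.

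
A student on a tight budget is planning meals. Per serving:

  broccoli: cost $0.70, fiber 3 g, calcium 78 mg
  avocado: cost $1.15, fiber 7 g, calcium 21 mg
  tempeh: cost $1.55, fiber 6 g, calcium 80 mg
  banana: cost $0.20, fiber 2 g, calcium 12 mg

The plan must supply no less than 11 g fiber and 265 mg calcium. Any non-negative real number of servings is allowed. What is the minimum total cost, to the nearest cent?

broccoli only: max(11/3, 265/78) = 3.667 servings → $2.57.
avocado only: max(11/7, 265/21) = 12.62 servings → $14.51.
tempeh only: max(11/6, 265/80) = 3.312 servings → $5.13.
banana only: max(11/2, 265/12) = 22.08 servings → $4.42.
broccoli + avocado with both tight: 3.362 servings and 0.1304 servings → $2.50.
broccoli + tempeh with both tight: 3.114 servings and 0.2763 servings → $2.61.
broccoli + banana with both tight: 3.317 servings and 0.525 servings → $2.43.
avocado + tempeh: intersection lies outside the first quadrant.
avocado + banana: the both-tight solution has a negative serving — not a feasible corner.
tempeh + banana: the both-tight solution has a negative serving — not a feasible corner.
The minimum over all feasible corners is $2.43.

$2.43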